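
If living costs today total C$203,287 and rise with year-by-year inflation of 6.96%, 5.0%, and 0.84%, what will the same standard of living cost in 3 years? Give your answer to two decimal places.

C$230,225.35

Cumulative price-level factor: 1.0696 × 1.050 × 1.0084 = 1.132513872.
The nominal amount required is C$203,287 scaled up by that factor.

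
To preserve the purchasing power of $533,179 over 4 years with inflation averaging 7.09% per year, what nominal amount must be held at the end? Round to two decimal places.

Cumulative price-level factor: (1+7.09%)^4 ≈ 1.3152117321.
The nominal amount required is $533,179 scaled up by that factor.

$701,243.28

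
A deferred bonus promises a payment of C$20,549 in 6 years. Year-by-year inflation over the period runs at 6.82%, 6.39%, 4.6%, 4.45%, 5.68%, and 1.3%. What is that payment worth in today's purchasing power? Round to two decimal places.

C$15,459.48

Price-level factor over 6 years: 1.0682 × 1.0639 × 1.046 × 1.0445 × 1.0568 × 1.013 ≈ 1.3292166153.
Purchasing power today: C$20,549 divided by that factor.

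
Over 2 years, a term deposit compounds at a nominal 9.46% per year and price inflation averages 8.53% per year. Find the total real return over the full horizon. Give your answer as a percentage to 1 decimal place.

1.7%

The annual real rate is (1+9.46%)/(1+8.53%) − 1 = 0.8569%.
Compounded over 2 years: (1 + 0.008569)^2 − 1 ≈ 0.01721.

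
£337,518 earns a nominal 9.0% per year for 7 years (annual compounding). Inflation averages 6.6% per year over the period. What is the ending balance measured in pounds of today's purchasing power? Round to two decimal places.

£394,440.95

Nominal value at maturity: £337,518 × (1 + 9.0%)^7 ≈ £616,996.11.
Price-level factor over 7 years: (1 + 6.6%)^7 ≈ 1.5642293588.
Dividing the nominal maturity value by the price-level factor gives the value in today's money.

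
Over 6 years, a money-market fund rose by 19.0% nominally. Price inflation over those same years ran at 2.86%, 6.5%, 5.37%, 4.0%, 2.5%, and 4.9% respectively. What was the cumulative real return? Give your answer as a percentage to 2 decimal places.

-7.81%

Cumulative inflation factor: 1.0286 × 1.065 × 1.0537 × 1.040 × 1.025 × 1.049 ≈ 1.29076.
Nominal growth factor: 1.19000. Real growth factor = 1.19000 / 1.29076 ≈ 0.92194.
Total real return ≈ -7.8063%.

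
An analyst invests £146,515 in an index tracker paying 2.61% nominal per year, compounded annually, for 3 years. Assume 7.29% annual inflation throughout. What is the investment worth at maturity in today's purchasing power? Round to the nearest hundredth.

Nominal value at maturity: £146,515 × (1 + 2.61%)^3 ≈ £158,289.15.
Price-level factor over 3 years: (1 + 7.29%)^3 ≈ 1.2350306505.
The maturity value deflated by that factor is the answer in today's purchasing power.

£128,166.17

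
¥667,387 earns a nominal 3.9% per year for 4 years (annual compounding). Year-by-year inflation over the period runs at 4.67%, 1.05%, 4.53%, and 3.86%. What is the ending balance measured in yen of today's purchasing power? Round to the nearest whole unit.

¥677,317

Nominal value at maturity: ¥667,387 × (1 + 3.9%)^4 ≈ ¥777,750.
Price-level factor over 4 years: 1.0467 × 1.0105 × 1.0453 × 1.0386 ≈ 1.1482800266.
The maturity value deflated by that factor is the answer in today's purchasing power.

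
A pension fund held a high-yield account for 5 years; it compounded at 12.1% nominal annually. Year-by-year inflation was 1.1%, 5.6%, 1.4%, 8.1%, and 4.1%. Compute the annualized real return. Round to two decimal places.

Cumulative inflation factor: 1.011 × 1.056 × 1.014 × 1.081 × 1.041 ≈ 1.21823.
Nominal growth factor: 1.77022. Real growth factor = 1.77022 / 1.21823 ≈ 1.45311.
Annualized: 1.45311^(1/5) − 1 ≈ 0.07761.

7.76%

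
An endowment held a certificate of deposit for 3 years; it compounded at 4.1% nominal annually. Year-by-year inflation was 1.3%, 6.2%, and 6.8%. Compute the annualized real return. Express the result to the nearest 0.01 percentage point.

-0.61%

Cumulative inflation factor: 1.013 × 1.062 × 1.068 ≈ 1.14896.
Nominal growth factor: 1.12811. Real growth factor = 1.12811 / 1.14896 ≈ 0.98185.
Annualized: 0.98185^(1/3) − 1 ≈ -0.00609.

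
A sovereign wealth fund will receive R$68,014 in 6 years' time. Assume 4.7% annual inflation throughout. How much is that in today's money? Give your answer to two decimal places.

R$51,631.91

Price-level factor over 6 years: (1 + 4.7%)^6 ≈ 1.3172860421.
Purchasing power today: R$68,014 divided by that factor.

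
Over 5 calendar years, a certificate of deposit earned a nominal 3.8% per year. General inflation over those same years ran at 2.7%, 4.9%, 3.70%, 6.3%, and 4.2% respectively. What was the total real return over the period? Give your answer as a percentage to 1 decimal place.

Cumulative inflation factor: 1.027 × 1.049 × 1.0370 × 1.063 × 1.042 ≈ 1.23744.
Nominal growth factor: 1.20500. Real growth factor = 1.20500 / 1.23744 ≈ 0.97378.
Total real return ≈ -2.6219%.

-2.6%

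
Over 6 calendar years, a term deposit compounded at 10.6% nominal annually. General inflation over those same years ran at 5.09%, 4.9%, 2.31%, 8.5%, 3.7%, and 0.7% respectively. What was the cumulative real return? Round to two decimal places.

Cumulative inflation factor: 1.0509 × 1.049 × 1.0231 × 1.085 × 1.037 × 1.007 ≈ 1.27789.
Nominal growth factor: 1.83034. Real growth factor = 1.83034 / 1.27789 ≈ 1.43231.
Total real return ≈ 43.2313%.

43.23%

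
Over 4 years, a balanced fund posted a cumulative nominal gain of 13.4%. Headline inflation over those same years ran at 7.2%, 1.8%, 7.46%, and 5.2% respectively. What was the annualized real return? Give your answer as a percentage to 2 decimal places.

-2.08%

Cumulative inflation factor: 1.072 × 1.018 × 1.0746 × 1.052 ≈ 1.23369.
Nominal growth factor: 1.13400. Real growth factor = 1.13400 / 1.23369 ≈ 0.91920.
Annualized: 0.91920^(1/4) − 1 ≈ -0.02084.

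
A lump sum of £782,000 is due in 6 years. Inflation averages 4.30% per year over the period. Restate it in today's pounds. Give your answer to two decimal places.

£607,436.53

Price-level factor over 6 years: (1 + 4.30%)^6 ≈ 1.2873773104.
Purchasing power today: £782,000 divided by that factor.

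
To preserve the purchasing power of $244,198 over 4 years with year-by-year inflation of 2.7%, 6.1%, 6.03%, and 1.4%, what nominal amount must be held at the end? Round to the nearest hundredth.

$286,084.71

Cumulative price-level factor: 1.027 × 1.061 × 1.0603 × 1.014 ≈ 1.1715276521.
Multiplying $244,198 by the price-level factor gives the future nominal sum.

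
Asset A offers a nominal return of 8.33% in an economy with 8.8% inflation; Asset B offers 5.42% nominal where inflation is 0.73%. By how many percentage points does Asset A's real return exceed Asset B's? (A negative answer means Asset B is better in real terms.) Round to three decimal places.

Asset A real return: 1.0833/1.088 − 1 = -0.4320%.
Asset B real return: 1.0542/1.0073 − 1 = 4.6560%.
Difference: -0.4320 − 4.6560 = -5.0880 pp.

-5.088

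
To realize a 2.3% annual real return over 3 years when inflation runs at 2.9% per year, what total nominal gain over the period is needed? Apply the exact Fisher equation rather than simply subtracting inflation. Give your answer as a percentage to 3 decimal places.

16.647%

Required annual nominal rate: (1+2.3%)(1+2.9%) − 1 = 5.2667%.
Cumulative over 3 years: (1 + 0.052667)^3 − 1 ≈ 0.16647.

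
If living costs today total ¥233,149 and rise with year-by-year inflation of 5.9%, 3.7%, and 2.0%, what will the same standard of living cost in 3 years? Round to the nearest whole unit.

¥261,161

Cumulative price-level factor: 1.059 × 1.037 × 1.020 = 1.12014666.
The nominal amount required is ¥233,149 scaled up by that factor.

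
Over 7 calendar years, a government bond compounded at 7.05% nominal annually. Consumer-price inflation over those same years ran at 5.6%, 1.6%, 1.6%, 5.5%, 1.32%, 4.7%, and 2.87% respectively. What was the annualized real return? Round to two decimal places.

Cumulative inflation factor: 1.056 × 1.016 × 1.016 × 1.055 × 1.0132 × 1.047 × 1.0287 ≈ 1.25497.
Nominal growth factor: 1.61104. Real growth factor = 1.61104 / 1.25497 ≈ 1.28373.
Annualized: 1.28373^(1/7) − 1 ≈ 0.03633.

3.63%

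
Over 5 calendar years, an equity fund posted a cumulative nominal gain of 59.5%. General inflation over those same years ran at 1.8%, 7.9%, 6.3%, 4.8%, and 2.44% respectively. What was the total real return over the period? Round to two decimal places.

Cumulative inflation factor: 1.018 × 1.079 × 1.063 × 1.048 × 1.0244 ≈ 1.25353.
Nominal growth factor: 1.59500. Real growth factor = 1.59500 / 1.25353 ≈ 1.27241.
Total real return ≈ 27.2411%.

27.24%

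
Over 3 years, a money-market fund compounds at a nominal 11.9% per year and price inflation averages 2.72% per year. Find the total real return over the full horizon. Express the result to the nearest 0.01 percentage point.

The annual real rate is (1+11.9%)/(1+2.72%) − 1 = 8.9369%.
Compounded over 3 years: (1 + 0.089369)^3 − 1 ≈ 0.29278.

29.28%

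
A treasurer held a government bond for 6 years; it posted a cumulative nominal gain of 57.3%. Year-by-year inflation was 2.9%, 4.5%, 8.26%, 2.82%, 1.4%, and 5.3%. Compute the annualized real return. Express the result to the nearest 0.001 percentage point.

Cumulative inflation factor: 1.029 × 1.045 × 1.0826 × 1.0282 × 1.014 × 1.053 ≈ 1.27804.
Nominal growth factor: 1.57300. Real growth factor = 1.57300 / 1.27804 ≈ 1.23079.
Annualized: 1.23079^(1/6) − 1 ≈ 0.03522.

3.522%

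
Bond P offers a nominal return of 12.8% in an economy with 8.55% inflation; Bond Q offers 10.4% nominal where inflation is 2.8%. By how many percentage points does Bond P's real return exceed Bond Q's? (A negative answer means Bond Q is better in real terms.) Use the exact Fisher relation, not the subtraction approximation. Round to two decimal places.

Bond P real return: 1.128/1.0855 − 1 = 3.915%.
Bond Q real return: 1.104/1.028 − 1 = 7.393%.
Difference: 3.915 − 7.393 = -3.478 pp.

-3.48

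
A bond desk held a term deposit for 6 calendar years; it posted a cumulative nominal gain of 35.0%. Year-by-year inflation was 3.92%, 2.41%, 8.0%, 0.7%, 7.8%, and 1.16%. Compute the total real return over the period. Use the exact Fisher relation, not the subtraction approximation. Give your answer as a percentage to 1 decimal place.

Cumulative inflation factor: 1.0392 × 1.0241 × 1.080 × 1.007 × 1.078 × 1.0116 ≈ 1.26218.
Nominal growth factor: 1.35000. Real growth factor = 1.35000 / 1.26218 ≈ 1.06958.
Total real return ≈ 6.9576%.

7.0%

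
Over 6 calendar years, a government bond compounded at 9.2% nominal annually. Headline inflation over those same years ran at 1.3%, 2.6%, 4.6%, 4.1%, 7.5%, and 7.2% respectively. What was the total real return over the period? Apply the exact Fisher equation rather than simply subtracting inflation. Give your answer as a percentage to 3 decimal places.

Cumulative inflation factor: 1.013 × 1.026 × 1.046 × 1.041 × 1.075 × 1.072 ≈ 1.30419.
Nominal growth factor: 1.69565. Real growth factor = 1.69565 / 1.30419 ≈ 1.30015.
Total real return ≈ 30.0150%.

30.015%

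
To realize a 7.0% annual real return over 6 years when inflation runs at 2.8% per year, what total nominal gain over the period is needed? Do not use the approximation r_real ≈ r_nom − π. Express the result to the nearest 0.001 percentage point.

Required annual nominal rate: (1+7.0%)(1+2.8%) − 1 = 9.996%.
Cumulative over 6 years: (1 + 0.09996)^6 − 1 ≈ 0.77117.

77.117%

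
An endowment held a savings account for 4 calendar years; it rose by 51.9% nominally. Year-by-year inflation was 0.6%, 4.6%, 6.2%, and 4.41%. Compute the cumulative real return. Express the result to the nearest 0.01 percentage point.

30.19%

Cumulative inflation factor: 1.006 × 1.046 × 1.062 × 1.0441 ≈ 1.16680.
Nominal growth factor: 1.51900. Real growth factor = 1.51900 / 1.16680 ≈ 1.30185.
Total real return ≈ 30.1852%.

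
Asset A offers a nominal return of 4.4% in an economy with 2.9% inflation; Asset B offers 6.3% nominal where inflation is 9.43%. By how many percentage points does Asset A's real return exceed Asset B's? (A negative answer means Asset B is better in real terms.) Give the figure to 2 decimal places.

Asset A real return: 1.044/1.029 − 1 = 1.458%.
Asset B real return: 1.063/1.0943 − 1 = -2.860%.
Difference: 1.458 − (-2.860) = 4.318 pp.

4.32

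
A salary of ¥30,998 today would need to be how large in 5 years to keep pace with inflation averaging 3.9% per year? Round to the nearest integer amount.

Cumulative price-level factor: (1+3.9%)^5 ≈ 1.2108148474.
The nominal amount required is ¥30,998 scaled up by that factor.

¥37,533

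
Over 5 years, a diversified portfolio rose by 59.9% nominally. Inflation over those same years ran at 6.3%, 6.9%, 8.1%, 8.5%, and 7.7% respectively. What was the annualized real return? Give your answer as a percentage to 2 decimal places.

Cumulative inflation factor: 1.063 × 1.069 × 1.081 × 1.085 × 1.077 ≈ 1.43543.
Nominal growth factor: 1.59900. Real growth factor = 1.59900 / 1.43543 ≈ 1.11395.
Annualized: 1.11395^(1/5) − 1 ≈ 0.02182.

2.18%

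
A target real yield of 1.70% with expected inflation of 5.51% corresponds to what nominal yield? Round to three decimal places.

By the Fisher equation, 1 + r_nom = (1 + 1.70%)(1 + 5.51%) = 1.0170 × 1.0551 = 1.0730367.
So r_nom = 7.30367%.

7.304%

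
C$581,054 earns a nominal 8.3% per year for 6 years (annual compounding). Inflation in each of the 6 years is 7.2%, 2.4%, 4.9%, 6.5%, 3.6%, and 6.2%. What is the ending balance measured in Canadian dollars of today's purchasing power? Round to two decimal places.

Nominal value at maturity: C$581,054 × (1 + 8.3%)^6 ≈ C$937,534.45.
Price-level factor over 6 years: 1.072 × 1.024 × 1.049 × 1.065 × 1.036 × 1.062 ≈ 1.3492862980.
The maturity value deflated by that factor is the answer in today's purchasing power.

C$694,837.30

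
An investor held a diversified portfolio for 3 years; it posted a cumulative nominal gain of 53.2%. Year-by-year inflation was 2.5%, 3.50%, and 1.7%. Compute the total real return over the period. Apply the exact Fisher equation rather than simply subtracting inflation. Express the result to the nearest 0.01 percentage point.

42.00%

Cumulative inflation factor: 1.025 × 1.0350 × 1.017 ≈ 1.07891.
Nominal growth factor: 1.53200. Real growth factor = 1.53200 / 1.07891 ≈ 1.41995.
Total real return ≈ 41.9952%.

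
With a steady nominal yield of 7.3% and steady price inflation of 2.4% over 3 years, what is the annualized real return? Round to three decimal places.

4.785%

With constant rates the annual real return is the same each year: (1+7.3%)/(1+2.4%) − 1 = 0.04785.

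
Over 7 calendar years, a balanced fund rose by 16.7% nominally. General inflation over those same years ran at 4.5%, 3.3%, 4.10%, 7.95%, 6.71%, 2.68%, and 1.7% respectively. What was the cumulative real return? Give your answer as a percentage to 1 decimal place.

-13.7%

Cumulative inflation factor: 1.045 × 1.033 × 1.0410 × 1.0795 × 1.0671 × 1.0268 × 1.017 ≈ 1.35177.
Nominal growth factor: 1.16700. Real growth factor = 1.16700 / 1.35177 ≈ 0.86331.
Total real return ≈ -13.6686%.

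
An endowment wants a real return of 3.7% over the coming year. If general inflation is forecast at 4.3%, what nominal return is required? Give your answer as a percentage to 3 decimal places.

8.159%

By the Fisher equation, 1 + r_nom = (1 + 3.7%)(1 + 4.3%) = 1.037 × 1.043 = 1.081591.
So r_nom = 8.1591%.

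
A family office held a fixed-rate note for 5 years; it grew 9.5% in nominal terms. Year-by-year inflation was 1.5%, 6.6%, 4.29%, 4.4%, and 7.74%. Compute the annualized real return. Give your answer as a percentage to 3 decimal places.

Cumulative inflation factor: 1.015 × 1.066 × 1.0429 × 1.044 × 1.0774 ≈ 1.26924.
Nominal growth factor: 1.09500. Real growth factor = 1.09500 / 1.26924 ≈ 0.86272.
Annualized: 0.86272^(1/5) − 1 ≈ -0.02910.

-2.910%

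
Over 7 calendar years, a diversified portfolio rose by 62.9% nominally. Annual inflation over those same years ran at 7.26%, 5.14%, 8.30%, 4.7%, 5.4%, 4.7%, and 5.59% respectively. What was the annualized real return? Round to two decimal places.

1.28%

Cumulative inflation factor: 1.0726 × 1.0514 × 1.0830 × 1.047 × 1.054 × 1.047 × 1.0559 ≈ 1.49002.
Nominal growth factor: 1.62900. Real growth factor = 1.62900 / 1.49002 ≈ 1.09328.
Annualized: 1.09328^(1/7) − 1 ≈ 0.01282.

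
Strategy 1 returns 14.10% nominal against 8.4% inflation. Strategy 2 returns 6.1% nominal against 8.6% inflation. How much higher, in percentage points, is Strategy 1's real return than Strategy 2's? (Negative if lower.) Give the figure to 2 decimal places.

7.56

Strategy 1 real return: 1.1410/1.084 − 1 = 5.258%.
Strategy 2 real return: 1.061/1.086 − 1 = -2.302%.
Difference: 5.258 − (-2.302) = 7.560 pp.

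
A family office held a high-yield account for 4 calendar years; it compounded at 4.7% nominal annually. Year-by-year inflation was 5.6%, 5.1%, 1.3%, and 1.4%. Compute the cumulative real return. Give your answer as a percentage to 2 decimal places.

Cumulative inflation factor: 1.056 × 1.051 × 1.013 × 1.014 ≈ 1.14002.
Nominal growth factor: 1.20167. Real growth factor = 1.20167 / 1.14002 ≈ 1.05408.
Total real return ≈ 5.4078%.

5.41%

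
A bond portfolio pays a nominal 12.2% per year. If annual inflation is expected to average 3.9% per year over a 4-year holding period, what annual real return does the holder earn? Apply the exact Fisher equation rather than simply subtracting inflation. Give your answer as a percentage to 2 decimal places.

With constant rates the annual real return is the same each year: (1+12.2%)/(1+3.9%) − 1 = 0.07988.

7.99%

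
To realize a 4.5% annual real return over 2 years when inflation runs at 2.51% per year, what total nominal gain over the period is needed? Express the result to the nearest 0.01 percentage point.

Required annual nominal rate: (1+4.5%)(1+2.51%) − 1 = 7.12295%.
Cumulative over 2 years: (1 + 0.0712295)^2 − 1 ≈ 0.14753.

14.75%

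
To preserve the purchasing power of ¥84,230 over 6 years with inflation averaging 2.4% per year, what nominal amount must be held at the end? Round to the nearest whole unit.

Cumulative price-level factor: (1+2.4%)^6 ≈ 1.1529215046.
The nominal amount required is ¥84,230 scaled up by that factor.

¥97,111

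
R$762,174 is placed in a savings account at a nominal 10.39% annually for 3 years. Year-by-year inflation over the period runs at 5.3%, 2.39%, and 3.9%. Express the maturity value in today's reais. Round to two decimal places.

Nominal value at maturity: R$762,174 × (1 + 10.39%)^3 ≈ R$1,025,281.99.
Price-level factor over 3 years: 1.053 × 1.0239 × 1.039 = 1.1202152013.
Dividing the nominal maturity value by the price-level factor gives the value in today's money.

R$915,254.49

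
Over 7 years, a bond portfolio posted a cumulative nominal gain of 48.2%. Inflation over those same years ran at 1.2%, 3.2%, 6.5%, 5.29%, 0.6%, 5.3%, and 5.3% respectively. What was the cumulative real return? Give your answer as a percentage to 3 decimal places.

13.448%

Cumulative inflation factor: 1.012 × 1.032 × 1.065 × 1.0529 × 1.006 × 1.053 × 1.053 ≈ 1.30633.
Nominal growth factor: 1.48200. Real growth factor = 1.48200 / 1.30633 ≈ 1.13448.
Total real return ≈ 13.4479%.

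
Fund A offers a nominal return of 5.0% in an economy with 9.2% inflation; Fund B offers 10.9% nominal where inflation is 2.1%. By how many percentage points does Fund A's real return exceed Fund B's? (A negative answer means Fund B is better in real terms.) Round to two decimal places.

-12.47

Fund A real return: 1.050/1.092 − 1 = -3.846%.
Fund B real return: 1.109/1.021 − 1 = 8.619%.
Difference: -3.846 − 8.619 = -12.465 pp.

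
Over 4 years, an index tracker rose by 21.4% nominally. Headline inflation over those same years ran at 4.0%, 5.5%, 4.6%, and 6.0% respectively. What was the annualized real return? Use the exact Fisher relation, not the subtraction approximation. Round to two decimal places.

-0.05%

Cumulative inflation factor: 1.040 × 1.055 × 1.046 × 1.060 ≈ 1.21653.
Nominal growth factor: 1.21400. Real growth factor = 1.21400 / 1.21653 ≈ 0.99792.
Annualized: 0.99792^(1/4) − 1 ≈ -0.00052.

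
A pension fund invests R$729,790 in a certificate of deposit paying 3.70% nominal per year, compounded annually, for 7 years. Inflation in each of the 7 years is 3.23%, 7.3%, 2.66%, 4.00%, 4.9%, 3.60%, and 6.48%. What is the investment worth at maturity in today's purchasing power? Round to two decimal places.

Nominal value at maturity: R$729,790 × (1 + 3.70%)^7 ≈ R$941,129.10.
Price-level factor over 7 years: 1.0323 × 1.073 × 1.0266 × 1.0400 × 1.049 × 1.0360 × 1.0648 ≈ 1.3684960071.
The maturity value deflated by that factor is the answer in today's purchasing power.

R$687,710.52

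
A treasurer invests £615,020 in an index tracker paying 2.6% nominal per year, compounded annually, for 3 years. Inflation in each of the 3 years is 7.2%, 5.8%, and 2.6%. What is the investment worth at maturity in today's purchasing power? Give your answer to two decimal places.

£570,825.69

Nominal value at maturity: £615,020 × (1 + 2.6%)^3 ≈ £664,249.63.
Price-level factor over 3 years: 1.072 × 1.058 × 1.026 = 1.163664576.
Dividing the nominal maturity value by the price-level factor gives the value in today's money.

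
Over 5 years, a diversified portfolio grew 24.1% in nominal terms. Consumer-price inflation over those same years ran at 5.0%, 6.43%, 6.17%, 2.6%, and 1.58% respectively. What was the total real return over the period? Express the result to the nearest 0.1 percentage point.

0.4%

Cumulative inflation factor: 1.050 × 1.0643 × 1.0617 × 1.026 × 1.0158 ≈ 1.23655.
Nominal growth factor: 1.24100. Real growth factor = 1.24100 / 1.23655 ≈ 1.00360.
Total real return ≈ 0.3601%.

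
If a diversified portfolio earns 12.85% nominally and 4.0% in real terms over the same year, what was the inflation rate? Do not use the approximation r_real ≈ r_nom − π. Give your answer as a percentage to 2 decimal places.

From (1+r_nom) = (1+r_real)(1+π), we get 1+π = (1 + 12.85%)/(1 + 4.0%) = 1.1285/1.040 ≈ 1.08510.
So π ≈ 8.5096%.

8.51%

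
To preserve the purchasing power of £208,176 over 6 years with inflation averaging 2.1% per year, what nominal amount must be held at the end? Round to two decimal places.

£235,822.43

Cumulative price-level factor: (1+2.1%)^6 ≈ 1.1328031618.
The nominal amount required is £208,176 scaled up by that factor.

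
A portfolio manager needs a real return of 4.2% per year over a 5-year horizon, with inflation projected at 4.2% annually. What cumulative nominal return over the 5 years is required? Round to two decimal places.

50.90%

Required annual nominal rate: (1+4.2%)(1+4.2%) − 1 = 8.5764%.
Cumulative over 5 years: (1 + 0.085764)^5 − 1 ≈ 0.50896.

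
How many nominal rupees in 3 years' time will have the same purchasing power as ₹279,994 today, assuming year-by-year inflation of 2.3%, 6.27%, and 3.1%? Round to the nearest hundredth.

₹313,829.46

Cumulative price-level factor: 1.023 × 1.0627 × 1.031 = 1.1208435051.
The nominal amount required is ₹279,994 scaled up by that factor.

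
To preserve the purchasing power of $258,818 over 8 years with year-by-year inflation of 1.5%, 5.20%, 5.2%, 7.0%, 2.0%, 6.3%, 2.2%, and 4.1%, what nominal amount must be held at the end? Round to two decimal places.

Cumulative price-level factor: 1.015 × 1.0520 × 1.052 × 1.070 × 1.020 × 1.063 × 1.022 × 1.041 ≈ 1.3864887855.
The nominal amount required is $258,818 scaled up by that factor.

$358,848.25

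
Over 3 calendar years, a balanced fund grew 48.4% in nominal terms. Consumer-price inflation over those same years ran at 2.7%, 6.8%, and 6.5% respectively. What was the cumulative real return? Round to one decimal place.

27.0%

Cumulative inflation factor: 1.027 × 1.068 × 1.065 ≈ 1.16813.
Nominal growth factor: 1.48400. Real growth factor = 1.48400 / 1.16813 ≈ 1.27041.
Total real return ≈ 27.0406%.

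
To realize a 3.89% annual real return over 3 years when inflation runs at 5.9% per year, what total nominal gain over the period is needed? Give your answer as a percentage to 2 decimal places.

Required annual nominal rate: (1+3.89%)(1+5.9%) − 1 = 10.01951%.
Cumulative over 3 years: (1 + 0.1001951)^3 − 1 ≈ 0.33171.

33.17%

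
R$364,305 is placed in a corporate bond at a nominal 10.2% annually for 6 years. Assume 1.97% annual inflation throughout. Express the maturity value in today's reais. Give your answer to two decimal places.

R$580,390.35

Nominal value at maturity: R$364,305 × (1 + 10.2%)^6 ≈ R$652,461.21.
Price-level factor over 6 years: (1 + 1.97%)^6 ≈ 1.1241765345.
The maturity value deflated by that factor is the answer in today's purchasing power.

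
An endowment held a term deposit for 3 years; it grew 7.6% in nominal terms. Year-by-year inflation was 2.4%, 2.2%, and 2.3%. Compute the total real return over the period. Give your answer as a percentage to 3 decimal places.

Cumulative inflation factor: 1.024 × 1.022 × 1.023 ≈ 1.07060.
Nominal growth factor: 1.07600. Real growth factor = 1.07600 / 1.07060 ≈ 1.00505.
Total real return ≈ 0.5046%.

0.505%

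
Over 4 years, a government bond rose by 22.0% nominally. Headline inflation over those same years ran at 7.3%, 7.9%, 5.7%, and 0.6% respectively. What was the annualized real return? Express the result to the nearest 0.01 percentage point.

Cumulative inflation factor: 1.073 × 1.079 × 1.057 × 1.006 ≈ 1.23110.
Nominal growth factor: 1.22000. Real growth factor = 1.22000 / 1.23110 ≈ 0.99098.
Annualized: 0.99098^(1/4) − 1 ≈ -0.00226.

-0.23%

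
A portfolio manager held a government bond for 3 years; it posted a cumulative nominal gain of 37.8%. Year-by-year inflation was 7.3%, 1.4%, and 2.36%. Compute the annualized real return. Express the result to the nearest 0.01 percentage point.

7.36%

Cumulative inflation factor: 1.073 × 1.014 × 1.0236 ≈ 1.11370.
Nominal growth factor: 1.37800. Real growth factor = 1.37800 / 1.11370 ≈ 1.23732.
Annualized: 1.23732^(1/3) − 1 ≈ 0.07356.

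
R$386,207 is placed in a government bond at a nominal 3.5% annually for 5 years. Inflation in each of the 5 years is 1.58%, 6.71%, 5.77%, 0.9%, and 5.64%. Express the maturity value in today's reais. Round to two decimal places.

R$375,341.43

Nominal value at maturity: R$386,207 × (1 + 3.5%)^5 ≈ R$458,692.77.
Price-level factor over 5 years: 1.0158 × 1.0671 × 1.0577 × 1.009 × 1.0564 ≈ 1.2220680544.
Dividing the nominal maturity value by the price-level factor gives the value in today's money.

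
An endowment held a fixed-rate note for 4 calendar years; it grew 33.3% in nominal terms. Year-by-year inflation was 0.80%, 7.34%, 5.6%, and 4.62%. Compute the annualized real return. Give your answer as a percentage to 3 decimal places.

Cumulative inflation factor: 1.0080 × 1.0734 × 1.056 × 1.0462 ≈ 1.19537.
Nominal growth factor: 1.33300. Real growth factor = 1.33300 / 1.19537 ≈ 1.11514.
Annualized: 1.11514^(1/4) − 1 ≈ 0.02762.

2.762%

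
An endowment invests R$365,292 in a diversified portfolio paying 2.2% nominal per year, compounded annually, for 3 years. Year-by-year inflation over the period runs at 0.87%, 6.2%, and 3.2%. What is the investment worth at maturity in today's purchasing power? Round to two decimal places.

Nominal value at maturity: R$365,292 × (1 + 2.2%)^3 ≈ R$389,935.57.
Price-level factor over 3 years: 1.0087 × 1.062 × 1.032 = 1.1055190608.
Dividing the nominal maturity value by the price-level factor gives the value in today's money.

R$352,717.18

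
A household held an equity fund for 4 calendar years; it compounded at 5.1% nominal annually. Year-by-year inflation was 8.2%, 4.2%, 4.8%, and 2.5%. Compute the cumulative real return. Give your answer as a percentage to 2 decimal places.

0.75%

Cumulative inflation factor: 1.082 × 1.042 × 1.048 × 1.025 ≈ 1.21110.
Nominal growth factor: 1.22014. Real growth factor = 1.22014 / 1.21110 ≈ 1.00747.
Total real return ≈ 0.7467%.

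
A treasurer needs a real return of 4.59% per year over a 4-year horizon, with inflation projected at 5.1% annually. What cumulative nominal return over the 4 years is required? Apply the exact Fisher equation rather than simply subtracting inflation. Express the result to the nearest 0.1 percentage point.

Required annual nominal rate: (1+4.59%)(1+5.1%) − 1 = 9.92409%.
Cumulative over 4 years: (1 + 0.0992409)^4 − 1 ≈ 0.46006.

46.0%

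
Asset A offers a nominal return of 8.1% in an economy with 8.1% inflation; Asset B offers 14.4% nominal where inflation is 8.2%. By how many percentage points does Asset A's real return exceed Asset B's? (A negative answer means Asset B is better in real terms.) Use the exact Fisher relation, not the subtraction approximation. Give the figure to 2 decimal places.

Asset A real return: 1.081/1.081 − 1 = 0.000%.
Asset B real return: 1.144/1.082 − 1 = 5.730%.
Difference: 0.000 − 5.730 = -5.730 pp.

-5.73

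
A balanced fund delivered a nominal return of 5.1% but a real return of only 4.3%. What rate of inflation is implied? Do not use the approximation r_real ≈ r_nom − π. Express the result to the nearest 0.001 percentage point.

0.767%

From (1+r_nom) = (1+r_real)(1+π), we get 1+π = (1 + 5.1%)/(1 + 4.3%) = 1.051/1.043 ≈ 1.00767.
So π ≈ 0.7670%.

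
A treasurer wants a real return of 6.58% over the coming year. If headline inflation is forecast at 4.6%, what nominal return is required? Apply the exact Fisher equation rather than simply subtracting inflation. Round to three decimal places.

By the Fisher equation, 1 + r_nom = (1 + 6.58%)(1 + 4.6%) = 1.0658 × 1.046 = 1.1148268.
So r_nom = 11.48268%.

11.483%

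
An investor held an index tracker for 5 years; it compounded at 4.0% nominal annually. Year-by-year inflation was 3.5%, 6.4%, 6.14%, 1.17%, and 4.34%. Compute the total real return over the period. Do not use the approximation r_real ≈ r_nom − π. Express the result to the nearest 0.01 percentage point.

Cumulative inflation factor: 1.035 × 1.064 × 1.0614 × 1.0117 × 1.0434 ≈ 1.23385.
Nominal growth factor: 1.21665. Real growth factor = 1.21665 / 1.23385 ≈ 0.98606.
Total real return ≈ -1.3941%.

-1.39%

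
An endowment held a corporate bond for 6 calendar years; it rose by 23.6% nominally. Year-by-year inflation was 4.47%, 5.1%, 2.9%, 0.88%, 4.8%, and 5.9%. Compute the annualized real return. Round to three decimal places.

-0.385%

Cumulative inflation factor: 1.0447 × 1.051 × 1.029 × 1.0088 × 1.048 × 1.059 ≈ 1.26495.
Nominal growth factor: 1.23600. Real growth factor = 1.23600 / 1.26495 ≈ 0.97712.
Annualized: 0.97712^(1/6) − 1 ≈ -0.00385.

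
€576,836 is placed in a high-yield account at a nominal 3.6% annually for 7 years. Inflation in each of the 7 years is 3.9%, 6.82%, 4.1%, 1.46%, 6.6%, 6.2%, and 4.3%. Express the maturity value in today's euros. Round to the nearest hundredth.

€533,815.16

Nominal value at maturity: €576,836 × (1 + 3.6%)^7 ≈ €738,874.44.
Price-level factor over 7 years: 1.039 × 1.0682 × 1.041 × 1.0146 × 1.066 × 1.062 × 1.043 ≈ 1.3841391048.
The maturity value deflated by that factor is the answer in today's purchasing power.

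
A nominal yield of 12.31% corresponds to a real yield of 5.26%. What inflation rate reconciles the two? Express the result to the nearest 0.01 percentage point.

From (1+r_nom) = (1+r_real)(1+π), we get 1+π = (1 + 12.31%)/(1 + 5.26%) = 1.1231/1.0526 ≈ 1.06698.
So π ≈ 6.6977%.

6.70%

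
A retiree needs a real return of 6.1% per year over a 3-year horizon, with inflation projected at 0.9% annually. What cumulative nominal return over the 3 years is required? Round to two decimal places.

22.69%

Required annual nominal rate: (1+6.1%)(1+0.9%) − 1 = 7.0549%.
Cumulative over 3 years: (1 + 0.070549)^3 − 1 ≈ 0.22693.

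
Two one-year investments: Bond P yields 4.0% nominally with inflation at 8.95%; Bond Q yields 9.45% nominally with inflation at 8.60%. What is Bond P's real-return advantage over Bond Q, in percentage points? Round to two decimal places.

-5.33

Bond P real return: 1.040/1.0895 − 1 = -4.543%.
Bond Q real return: 1.0945/1.0860 − 1 = 0.783%.
Difference: -4.543 − 0.783 = -5.326 pp.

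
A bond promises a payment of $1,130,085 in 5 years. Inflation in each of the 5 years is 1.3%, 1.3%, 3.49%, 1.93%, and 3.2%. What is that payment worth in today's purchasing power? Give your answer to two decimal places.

$1,011,607.66

Price-level factor over 5 years: 1.013 × 1.013 × 1.0349 × 1.0193 × 1.032 ≈ 1.1171178703.
Purchasing power today: $1,130,085 divided by that factor.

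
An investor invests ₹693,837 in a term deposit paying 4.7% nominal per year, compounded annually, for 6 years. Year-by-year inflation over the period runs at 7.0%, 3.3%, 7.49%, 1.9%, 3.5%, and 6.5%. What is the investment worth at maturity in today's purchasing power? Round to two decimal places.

₹684,890.66

Nominal value at maturity: ₹693,837 × (1 + 4.7%)^6 ≈ ₹913,981.80.
Price-level factor over 6 years: 1.070 × 1.033 × 1.0749 × 1.019 × 1.035 × 1.065 ≈ 1.3344930111.
The maturity value deflated by that factor is the answer in today's purchasing power.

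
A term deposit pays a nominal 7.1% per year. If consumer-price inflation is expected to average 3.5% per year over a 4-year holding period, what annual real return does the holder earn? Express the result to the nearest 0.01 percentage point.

With constant rates the annual real return is the same each year: (1+7.1%)/(1+3.5%) − 1 = 0.03478.

3.48%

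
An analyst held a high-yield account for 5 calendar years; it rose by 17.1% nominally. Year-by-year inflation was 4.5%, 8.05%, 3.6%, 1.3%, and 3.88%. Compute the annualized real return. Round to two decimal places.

Cumulative inflation factor: 1.045 × 1.0805 × 1.036 × 1.013 × 1.0388 ≈ 1.23096.
Nominal growth factor: 1.17100. Real growth factor = 1.17100 / 1.23096 ≈ 0.95129.
Annualized: 0.95129^(1/5) − 1 ≈ -0.00994.

-0.99%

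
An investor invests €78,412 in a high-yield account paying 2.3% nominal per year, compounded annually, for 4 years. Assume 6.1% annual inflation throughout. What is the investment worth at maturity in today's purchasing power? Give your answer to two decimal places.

Nominal value at maturity: €78,412 × (1 + 2.3%)^4 ≈ €85,878.62.
Price-level factor over 4 years: (1 + 6.1%)^4 ≈ 1.2672477698.
Dividing the nominal maturity value by the price-level factor gives the value in today's money.

€67,767.82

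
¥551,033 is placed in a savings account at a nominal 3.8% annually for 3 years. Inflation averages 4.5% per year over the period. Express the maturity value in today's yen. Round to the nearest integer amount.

Nominal value at maturity: ¥551,033 × (1 + 3.8%)^3 ≈ ¥616,268.
Price-level factor over 3 years: (1 + 4.5%)^3 = 1.141166125.
The maturity value deflated by that factor is the answer in today's purchasing power.

¥540,034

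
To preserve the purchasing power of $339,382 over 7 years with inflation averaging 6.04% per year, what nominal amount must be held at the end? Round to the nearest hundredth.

Cumulative price-level factor: (1+6.04%)^7 ≈ 1.5076066118.
The nominal amount required is $339,382 scaled up by that factor.

$511,654.55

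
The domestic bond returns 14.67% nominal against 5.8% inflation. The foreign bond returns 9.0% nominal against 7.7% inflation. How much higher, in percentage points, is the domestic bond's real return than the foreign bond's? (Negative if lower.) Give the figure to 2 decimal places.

7.18

The domestic bond real return: 1.1467/1.058 − 1 = 8.384%.
The foreign bond real return: 1.090/1.077 − 1 = 1.207%.
Difference: 8.384 − 1.207 = 7.177 pp.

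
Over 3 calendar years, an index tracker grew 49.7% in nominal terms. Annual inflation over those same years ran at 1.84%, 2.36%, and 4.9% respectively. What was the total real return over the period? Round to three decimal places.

Cumulative inflation factor: 1.0184 × 1.0236 × 1.049 ≈ 1.09351.
Nominal growth factor: 1.49700. Real growth factor = 1.49700 / 1.09351 ≈ 1.36898.
Total real return ≈ 36.8982%.

36.898%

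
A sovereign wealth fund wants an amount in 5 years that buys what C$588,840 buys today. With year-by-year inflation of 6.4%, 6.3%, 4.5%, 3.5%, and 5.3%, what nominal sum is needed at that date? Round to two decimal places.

Cumulative price-level factor: 1.064 × 1.063 × 1.045 × 1.035 × 1.053 ≈ 1.2881306200.
Multiplying C$588,840 by the price-level factor gives the future nominal sum.

C$758,502.83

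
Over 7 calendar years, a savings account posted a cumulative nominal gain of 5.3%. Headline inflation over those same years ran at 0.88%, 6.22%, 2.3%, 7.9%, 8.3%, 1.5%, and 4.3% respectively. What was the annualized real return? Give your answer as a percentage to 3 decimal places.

-3.549%

Cumulative inflation factor: 1.0088 × 1.0622 × 1.023 × 1.079 × 1.083 × 1.015 × 1.043 ≈ 1.35609.
Nominal growth factor: 1.05300. Real growth factor = 1.05300 / 1.35609 ≈ 0.77650.
Annualized: 0.77650^(1/7) − 1 ≈ -0.03549.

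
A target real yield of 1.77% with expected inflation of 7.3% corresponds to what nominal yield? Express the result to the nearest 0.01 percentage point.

9.20%

By the Fisher equation, 1 + r_nom = (1 + 1.77%)(1 + 7.3%) = 1.0177 × 1.073 = 1.0919921.
So r_nom = 9.19921%.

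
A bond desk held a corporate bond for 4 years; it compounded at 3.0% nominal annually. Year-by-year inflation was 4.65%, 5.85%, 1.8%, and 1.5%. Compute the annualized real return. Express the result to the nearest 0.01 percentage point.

Cumulative inflation factor: 1.0465 × 1.0585 × 1.018 × 1.015 ≈ 1.14457.
Nominal growth factor: 1.12551. Real growth factor = 1.12551 / 1.14457 ≈ 0.98334.
Annualized: 0.98334^(1/4) − 1 ≈ -0.00419.

-0.42%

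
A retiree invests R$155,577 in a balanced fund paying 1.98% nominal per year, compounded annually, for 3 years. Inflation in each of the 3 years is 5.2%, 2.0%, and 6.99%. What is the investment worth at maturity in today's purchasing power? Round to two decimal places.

R$143,724.67

Nominal value at maturity: R$155,577 × (1 + 1.98%)^3 ≈ R$165,002.46.
Price-level factor over 3 years: 1.052 × 1.020 × 1.0699 = 1.148045496.
Dividing the nominal maturity value by the price-level factor gives the value in today's money.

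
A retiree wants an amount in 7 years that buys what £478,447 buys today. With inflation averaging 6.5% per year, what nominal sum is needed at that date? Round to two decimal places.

£743,500.20

Cumulative price-level factor: (1+6.5%)^7 ≈ 1.5539865458.
The nominal amount required is £478,447 scaled up by that factor.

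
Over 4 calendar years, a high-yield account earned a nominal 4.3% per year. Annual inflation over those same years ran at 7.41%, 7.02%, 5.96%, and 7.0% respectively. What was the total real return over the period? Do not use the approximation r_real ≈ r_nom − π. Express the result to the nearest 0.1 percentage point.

Cumulative inflation factor: 1.0741 × 1.0702 × 1.0596 × 1.070 ≈ 1.30327.
Nominal growth factor: 1.18342. Real growth factor = 1.18342 / 1.30327 ≈ 0.90803.
Total real return ≈ -9.1967%.

-9.2%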